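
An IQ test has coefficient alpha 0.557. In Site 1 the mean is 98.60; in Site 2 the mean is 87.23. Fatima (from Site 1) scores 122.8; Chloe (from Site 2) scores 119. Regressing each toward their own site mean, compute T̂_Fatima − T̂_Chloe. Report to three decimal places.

7.154

T̂_Fatima = 0.557(122.8) + 0.443(98.60) = 112.07940
T̂_Chloe = 0.557(119) + 0.443(87.23) = 104.92589
Difference = 112.07940 − 104.92589 = 7.15351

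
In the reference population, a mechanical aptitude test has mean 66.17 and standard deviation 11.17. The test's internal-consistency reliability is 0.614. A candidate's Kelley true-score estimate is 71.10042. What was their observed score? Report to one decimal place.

74.2

T̂ = ρX + (1 − ρ)μ  ⇒  X = (T̂ − (1 − ρ)μ) / ρ
X = (71.10042 − 0.386 × 66.17) / 0.614 = (71.10042 − 25.54162) / 0.614 = 45.55880 / 0.614 = 74.200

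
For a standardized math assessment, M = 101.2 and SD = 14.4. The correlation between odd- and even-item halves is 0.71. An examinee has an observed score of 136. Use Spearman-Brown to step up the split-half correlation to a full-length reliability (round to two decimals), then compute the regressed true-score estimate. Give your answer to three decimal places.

130.084

Spearman-Brown: ρ = 2r/(1 + r) = 2(0.71)/(1 + 0.71) = 1.420/1.71 = 0.8304 → 0.83
T̂ = ρX + (1 − ρ)μ
  = 0.83 × 136 + 0.17 × 101.2
  = 112.88 + 17.204
  = 130.0840
  ≈ 130.084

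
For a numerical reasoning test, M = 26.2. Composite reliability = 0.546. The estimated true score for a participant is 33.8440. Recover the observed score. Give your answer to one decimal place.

T̂ = ρX + (1 − ρ)μ  ⇒  X = (T̂ − (1 − ρ)μ) / ρ
X = (33.8440 − 0.454 × 26.2) / 0.546 = (33.8440 − 11.8948) / 0.546 = 21.9492 / 0.546 = 40.200

40.2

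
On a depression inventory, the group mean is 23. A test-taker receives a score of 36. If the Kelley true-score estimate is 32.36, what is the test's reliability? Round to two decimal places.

T̂ = ρX + (1 − ρ)μ  ⇒  T̂ − μ = ρ(X − μ)
ρ = (T̂ − μ)/(X − μ) = (32.36 − 23) / (36 − 23) = 9.36 / 13.0 = 0.7200

0.72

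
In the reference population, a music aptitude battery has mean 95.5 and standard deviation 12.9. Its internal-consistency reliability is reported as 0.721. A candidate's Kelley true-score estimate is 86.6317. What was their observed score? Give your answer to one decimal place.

83.2

T̂ = ρX + (1 − ρ)μ  ⇒  X = (T̂ − (1 − ρ)μ) / ρ
X = (86.6317 − 0.279 × 95.5) / 0.721 = (86.6317 − 26.6445) / 0.721 = 59.9872 / 0.721 = 83.200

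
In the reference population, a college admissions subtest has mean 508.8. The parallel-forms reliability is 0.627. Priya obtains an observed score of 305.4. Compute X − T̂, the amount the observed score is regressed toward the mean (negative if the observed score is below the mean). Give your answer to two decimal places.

Weight the observed score by reliability and the mean by (1 − reliability): T̂ = 0.627·305.4 + 0.373·508.8 = 191.4858 + 189.7824 = 381.2682.
X − T̂ = 305.4 − 381.268 = -75.868 → -75.87

-75.87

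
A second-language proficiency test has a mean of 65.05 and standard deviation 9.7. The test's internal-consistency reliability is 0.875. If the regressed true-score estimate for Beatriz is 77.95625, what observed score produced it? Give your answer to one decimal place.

79.8

T̂ = ρX + (1 − ρ)μ  ⇒  X = (T̂ − (1 − ρ)μ) / ρ
X = (77.95625 − 0.125 × 65.05) / 0.875 = (77.95625 − 8.13125) / 0.875 = 69.82500 / 0.875 = 79.800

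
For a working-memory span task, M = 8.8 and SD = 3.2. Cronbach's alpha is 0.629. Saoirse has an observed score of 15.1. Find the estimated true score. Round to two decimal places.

T̂ = ρX + (1 − ρ)μ
  = 0.629 × 15.1 + 0.371 × 8.8
  = 9.4979 + 3.2648
  = 12.763
  ≈ 12.76

12.76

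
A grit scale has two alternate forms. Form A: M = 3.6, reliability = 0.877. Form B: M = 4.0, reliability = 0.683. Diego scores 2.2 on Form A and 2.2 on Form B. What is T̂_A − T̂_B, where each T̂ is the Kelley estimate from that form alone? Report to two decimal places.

T̂_A = 0.877(2.2) + 0.123(3.6) = 2.3722
T̂_B = 0.683(2.2) + 0.317(4.0) = 2.7706
T̂_A − T̂_B = -0.3984

-0.40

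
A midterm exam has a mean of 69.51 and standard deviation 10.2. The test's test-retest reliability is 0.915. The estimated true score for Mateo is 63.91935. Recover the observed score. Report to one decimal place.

63.4

T̂ = ρX + (1 − ρ)μ  ⇒  X = (T̂ − (1 − ρ)μ) / ρ
X = (63.91935 − 0.085 × 69.51) / 0.915 = (63.91935 − 5.90835) / 0.915 = 58.01100 / 0.915 = 63.400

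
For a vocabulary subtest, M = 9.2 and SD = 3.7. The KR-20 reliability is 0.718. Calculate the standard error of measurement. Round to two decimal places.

1.96

SEM = SD · √(1 − ρ) = 3.7 × √0.282 = 3.7 × 0.5310 = 1.965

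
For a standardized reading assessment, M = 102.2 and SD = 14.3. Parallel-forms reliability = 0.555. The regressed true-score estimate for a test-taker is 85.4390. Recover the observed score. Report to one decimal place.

72.0

T̂ = ρX + (1 − ρ)μ  ⇒  X = (T̂ − (1 − ρ)μ) / ρ
X = (85.4390 − 0.445 × 102.2) / 0.555 = (85.4390 − 45.4790) / 0.555 = 39.9600 / 0.555 = 72.000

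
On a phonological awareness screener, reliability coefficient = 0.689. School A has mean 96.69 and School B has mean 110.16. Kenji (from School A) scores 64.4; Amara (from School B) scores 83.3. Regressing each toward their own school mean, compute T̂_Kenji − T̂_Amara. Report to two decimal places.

-17.21

T̂_Kenji = 0.689(64.4) + 0.311(96.69) = 74.4422
T̂_Amara = 0.689(83.3) + 0.311(110.16) = 91.6535
Difference = 74.4422 − 91.6535 = -17.2113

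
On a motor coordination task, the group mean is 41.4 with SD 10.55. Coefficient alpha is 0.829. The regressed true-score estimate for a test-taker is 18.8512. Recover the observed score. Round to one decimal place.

T̂ = ρX + (1 − ρ)μ  ⇒  X = (T̂ − (1 − ρ)μ) / ρ
X = (18.8512 − 0.171 × 41.4) / 0.829 = (18.8512 − 7.0794) / 0.829 = 11.7718 / 0.829 = 14.200

14.2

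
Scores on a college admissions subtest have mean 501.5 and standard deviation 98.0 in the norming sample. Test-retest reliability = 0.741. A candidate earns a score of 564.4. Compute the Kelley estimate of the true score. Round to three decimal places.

T̂ = 0.741(564.4) + 0.259(501.5) = 418.2204 + 129.8885 = 548.1089 → 548.109

548.109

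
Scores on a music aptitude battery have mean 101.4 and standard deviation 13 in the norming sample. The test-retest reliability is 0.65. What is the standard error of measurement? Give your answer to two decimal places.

SEM = SD · √(1 − ρ) = 13 × √0.35 = 13 × 0.5916 = 7.691

7.69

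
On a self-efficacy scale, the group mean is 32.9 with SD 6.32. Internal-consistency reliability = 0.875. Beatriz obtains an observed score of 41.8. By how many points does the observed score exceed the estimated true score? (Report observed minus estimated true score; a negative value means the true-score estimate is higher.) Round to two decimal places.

1.11

Kelley's formula gives T̂ = 0.875·41.8 + 0.125·32.9 = 36.5750 + 4.1125 = 40.6875.
X − T̂ = 41.8 − 40.687 = 1.113 → 1.11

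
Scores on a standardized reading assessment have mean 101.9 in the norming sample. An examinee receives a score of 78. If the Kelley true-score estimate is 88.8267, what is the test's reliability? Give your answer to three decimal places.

0.547

T̂ = ρX + (1 − ρ)μ  ⇒  T̂ − μ = ρ(X − μ)
ρ = (T̂ − μ)/(X − μ) = (88.8267 − 101.9) / (78 − 101.9) = -13.0733 / -23.9 = 0.54700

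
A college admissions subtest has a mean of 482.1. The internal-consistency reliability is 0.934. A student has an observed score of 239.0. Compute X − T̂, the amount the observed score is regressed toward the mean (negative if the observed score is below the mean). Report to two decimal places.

-16.04

T̂ = 0.934(239.0) + 0.066(482.1) = 223.2260 + 31.8186 = 255.0446 → 255.045
X − T̂ = 239.0 − 255.045 = -16.045 → -16.04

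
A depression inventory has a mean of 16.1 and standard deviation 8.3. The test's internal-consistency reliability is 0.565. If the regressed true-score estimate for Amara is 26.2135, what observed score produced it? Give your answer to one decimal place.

34.0

T̂ = ρX + (1 − ρ)μ  ⇒  X = (T̂ − (1 − ρ)μ) / ρ
X = (26.2135 − 0.435 × 16.1) / 0.565 = (26.2135 − 7.0035) / 0.565 = 19.2100 / 0.565 = 34.000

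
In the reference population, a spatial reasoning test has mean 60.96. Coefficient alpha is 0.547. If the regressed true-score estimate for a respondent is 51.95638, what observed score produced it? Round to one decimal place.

T̂ = ρX + (1 − ρ)μ  ⇒  X = (T̂ − (1 − ρ)μ) / ρ
X = (51.95638 − 0.453 × 60.96) / 0.547 = (51.95638 − 27.61488) / 0.547 = 24.34150 / 0.547 = 44.500

44.5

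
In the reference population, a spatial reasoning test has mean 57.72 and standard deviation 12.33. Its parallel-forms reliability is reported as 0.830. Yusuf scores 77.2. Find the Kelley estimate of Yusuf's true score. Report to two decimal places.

73.89

Regress the observed score toward the mean by the unreliability: T̂ = 0.830·77.2 + 0.170·57.72 = 64.0760 + 9.81240 = 73.888.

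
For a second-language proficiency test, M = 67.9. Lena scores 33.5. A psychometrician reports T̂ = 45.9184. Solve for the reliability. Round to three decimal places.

0.639

T̂ = ρX + (1 − ρ)μ  ⇒  T̂ − μ = ρ(X − μ)
ρ = (T̂ − μ)/(X − μ) = (45.9184 − 67.9) / (33.5 − 67.9) = -21.9816 / -34.4 = 0.63900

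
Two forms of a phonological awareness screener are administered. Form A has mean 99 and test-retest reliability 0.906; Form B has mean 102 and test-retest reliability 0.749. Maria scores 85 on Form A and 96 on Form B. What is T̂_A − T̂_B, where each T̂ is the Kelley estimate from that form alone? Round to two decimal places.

T̂_A = 0.906(85) + 0.094(99) = 86.3160
T̂_B = 0.749(96) + 0.251(102) = 97.5060
T̂_A − T̂_B = -11.1900

-11.19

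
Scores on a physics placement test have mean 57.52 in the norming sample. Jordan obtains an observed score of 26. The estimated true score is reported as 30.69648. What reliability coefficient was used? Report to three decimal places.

T̂ = ρX + (1 − ρ)μ  ⇒  T̂ − μ = ρ(X − μ)
ρ = (T̂ − μ)/(X − μ) = (30.69648 − 57.52) / (26 − 57.52) = -26.82352 / -31.52 = 0.85100

0.851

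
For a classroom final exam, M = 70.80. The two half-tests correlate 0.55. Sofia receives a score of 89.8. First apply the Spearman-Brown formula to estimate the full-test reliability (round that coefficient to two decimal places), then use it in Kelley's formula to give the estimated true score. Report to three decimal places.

84.290

Spearman-Brown: ρ = 2r/(1 + r) = 2(0.55)/(1 + 0.55) = 1.100/1.55 = 0.7097 → 0.71
Weight the observed score by reliability and the mean by (1 − reliability): T̂ = 0.71·89.8 + 0.29·70.80 = 63.758 + 20.5320 = 84.2900.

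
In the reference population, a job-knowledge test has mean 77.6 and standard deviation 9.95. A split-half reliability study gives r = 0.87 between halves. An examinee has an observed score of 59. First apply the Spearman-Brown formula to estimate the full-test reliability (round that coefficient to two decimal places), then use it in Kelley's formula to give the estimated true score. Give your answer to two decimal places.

Spearman-Brown: ρ = 2r/(1 + r) = 2(0.87)/(1 + 0.87) = 1.740/1.87 = 0.9305 → 0.93
T̂ = ρX + (1 − ρ)μ
  = 0.93 × 59 + 0.07 × 77.6
  = 54.87 + 5.432
  = 60.302
  ≈ 60.30

60.30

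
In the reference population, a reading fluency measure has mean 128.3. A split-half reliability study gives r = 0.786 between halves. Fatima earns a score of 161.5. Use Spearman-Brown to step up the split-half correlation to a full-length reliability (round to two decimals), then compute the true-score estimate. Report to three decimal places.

Spearman-Brown: ρ = 2r/(1 + r) = 2(0.786)/(1 + 0.786) = 1.5720/1.786 = 0.8802 → 0.88
Regress the observed score toward the mean by the unreliability: T̂ = 0.88·161.5 + 0.12·128.3 = 142.120 + 15.396 = 157.5160.

157.516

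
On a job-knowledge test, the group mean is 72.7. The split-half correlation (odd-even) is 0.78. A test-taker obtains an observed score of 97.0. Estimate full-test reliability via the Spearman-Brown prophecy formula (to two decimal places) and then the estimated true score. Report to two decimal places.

Spearman-Brown: ρ = 2r/(1 + r) = 2(0.78)/(1 + 0.78) = 1.560/1.78 = 0.8764 → 0.88
Kelley's formula gives T̂ = 0.88·97.0 + 0.12·72.7 = 85.360 + 8.724 = 94.084.

94.08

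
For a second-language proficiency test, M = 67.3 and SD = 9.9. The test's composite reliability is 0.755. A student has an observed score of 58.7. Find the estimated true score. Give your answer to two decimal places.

60.81

T̂ = ρX + (1 − ρ)μ
  = 0.755 × 58.7 + 0.245 × 67.3
  = 44.3185 + 16.4885
  = 60.807
  ≈ 60.81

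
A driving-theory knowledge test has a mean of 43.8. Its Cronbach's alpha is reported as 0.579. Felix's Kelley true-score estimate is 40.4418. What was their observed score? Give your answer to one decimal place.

38.0

T̂ = ρX + (1 − ρ)μ  ⇒  X = (T̂ − (1 − ρ)μ) / ρ
X = (40.4418 − 0.421 × 43.8) / 0.579 = (40.4418 − 18.4398) / 0.579 = 22.0020 / 0.579 = 38.000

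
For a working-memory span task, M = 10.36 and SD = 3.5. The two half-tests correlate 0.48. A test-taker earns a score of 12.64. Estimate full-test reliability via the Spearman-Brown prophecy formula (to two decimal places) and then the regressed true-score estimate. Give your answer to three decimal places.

Spearman-Brown: ρ = 2r/(1 + r) = 2(0.48)/(1 + 0.48) = 0.960/1.48 = 0.6486 → 0.65
T̂ = ρX + (1 − ρ)μ
  = 0.65 × 12.64 + 0.35 × 10.36
  = 8.2160 + 3.6260
  = 11.8420
  ≈ 11.842

11.842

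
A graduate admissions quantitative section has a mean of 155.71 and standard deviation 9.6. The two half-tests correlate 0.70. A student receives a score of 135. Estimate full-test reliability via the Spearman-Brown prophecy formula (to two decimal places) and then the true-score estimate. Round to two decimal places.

138.73

Spearman-Brown: ρ = 2r/(1 + r) = 2(0.70)/(1 + 0.70) = 1.400/1.70 = 0.8235 → 0.82
T̂ = 0.82(135) + 0.18(155.71) = 110.70 + 28.0278 = 138.728 → 138.73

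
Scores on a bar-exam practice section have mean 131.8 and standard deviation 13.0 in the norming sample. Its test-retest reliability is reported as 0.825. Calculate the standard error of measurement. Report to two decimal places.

5.44

SEM = SD · √(1 − ρ) = 13.0 × √0.175 = 13.0 × 0.4183 = 5.438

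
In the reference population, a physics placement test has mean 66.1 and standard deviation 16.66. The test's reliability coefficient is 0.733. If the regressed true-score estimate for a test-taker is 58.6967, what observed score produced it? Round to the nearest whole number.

T̂ = ρX + (1 − ρ)μ  ⇒  X = (T̂ − (1 − ρ)μ) / ρ
X = (58.6967 − 0.267 × 66.1) / 0.733 = (58.6967 − 17.6487) / 0.733 = 41.0480 / 0.733 = 56.00

56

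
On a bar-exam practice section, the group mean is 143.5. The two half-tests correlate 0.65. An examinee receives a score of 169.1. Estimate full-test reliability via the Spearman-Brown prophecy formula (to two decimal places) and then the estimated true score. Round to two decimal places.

163.72

Spearman-Brown: ρ = 2r/(1 + r) = 2(0.65)/(1 + 0.65) = 1.300/1.65 = 0.7879 → 0.79
T̂ = 0.79(169.1) + 0.21(143.5) = 133.589 + 30.135 = 163.724 → 163.72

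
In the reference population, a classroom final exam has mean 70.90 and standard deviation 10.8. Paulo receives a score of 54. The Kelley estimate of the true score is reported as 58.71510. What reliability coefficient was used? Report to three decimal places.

0.721

T̂ = ρX + (1 − ρ)μ  ⇒  T̂ − μ = ρ(X − μ)
ρ = (T̂ − μ)/(X − μ) = (58.71510 − 70.90) / (54 − 70.90) = -12.18490 / -16.90 = 0.72100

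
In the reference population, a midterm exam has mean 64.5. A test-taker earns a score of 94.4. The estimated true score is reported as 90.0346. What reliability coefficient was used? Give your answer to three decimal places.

0.854

T̂ = ρX + (1 − ρ)μ  ⇒  T̂ − μ = ρ(X − μ)
ρ = (T̂ − μ)/(X − μ) = (90.0346 − 64.5) / (94.4 − 64.5) = 25.5346 / 29.9 = 0.85400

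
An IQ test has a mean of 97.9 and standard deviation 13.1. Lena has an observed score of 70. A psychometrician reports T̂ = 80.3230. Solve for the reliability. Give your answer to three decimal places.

T̂ = ρX + (1 − ρ)μ  ⇒  T̂ − μ = ρ(X − μ)
ρ = (T̂ − μ)/(X − μ) = (80.3230 − 97.9) / (70 − 97.9) = -17.5770 / -27.9 = 0.63000

0.630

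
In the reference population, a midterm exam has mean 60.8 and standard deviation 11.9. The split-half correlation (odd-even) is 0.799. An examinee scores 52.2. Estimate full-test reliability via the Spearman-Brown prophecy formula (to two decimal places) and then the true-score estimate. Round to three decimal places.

Spearman-Brown: ρ = 2r/(1 + r) = 2(0.799)/(1 + 0.799) = 1.5980/1.799 = 0.8883 → 0.89
Weight the observed score by reliability and the mean by (1 − reliability): T̂ = 0.89·52.2 + 0.11·60.8 = 46.458 + 6.688 = 53.1460.

53.146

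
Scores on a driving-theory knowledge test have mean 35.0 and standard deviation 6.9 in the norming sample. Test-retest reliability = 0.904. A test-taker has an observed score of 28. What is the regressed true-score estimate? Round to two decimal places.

28.67

T̂ = ρX + (1 − ρ)μ
  = 0.904 × 28 + 0.096 × 35.0
  = 25.312 + 3.3600
  = 28.672
  ≈ 28.67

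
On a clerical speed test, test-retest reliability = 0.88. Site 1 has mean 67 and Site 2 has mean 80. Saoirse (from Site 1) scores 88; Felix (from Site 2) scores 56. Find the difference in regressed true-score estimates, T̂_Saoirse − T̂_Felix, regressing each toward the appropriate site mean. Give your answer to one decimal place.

26.6

T̂_Saoirse = 0.88(88) + 0.12(67) = 85.480
T̂_Felix = 0.88(56) + 0.12(80) = 58.880
Difference = 85.480 − 58.880 = 26.600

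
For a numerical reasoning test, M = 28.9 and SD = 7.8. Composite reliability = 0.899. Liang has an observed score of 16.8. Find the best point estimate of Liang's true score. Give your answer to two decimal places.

18.02

T̂ = ρX + (1 − ρ)μ
  = 0.899 × 16.8 + 0.101 × 28.9
  = 15.1032 + 2.9189
  = 18.022
  ≈ 18.02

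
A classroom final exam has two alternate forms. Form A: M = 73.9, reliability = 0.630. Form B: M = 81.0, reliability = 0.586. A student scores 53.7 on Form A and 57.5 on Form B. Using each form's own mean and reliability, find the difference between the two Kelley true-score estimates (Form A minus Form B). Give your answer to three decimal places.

-6.055

T̂_A = 0.630(53.7) + 0.370(73.9) = 61.17400
T̂_B = 0.586(57.5) + 0.414(81.0) = 67.22900
T̂_A − T̂_B = -6.05500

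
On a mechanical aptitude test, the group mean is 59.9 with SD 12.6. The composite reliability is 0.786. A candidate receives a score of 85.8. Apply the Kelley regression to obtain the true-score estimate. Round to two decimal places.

T̂ = ρX + (1 − ρ)μ
  = 0.786 × 85.8 + 0.214 × 59.9
  = 67.4388 + 12.8186
  = 80.257
  ≈ 80.26

80.26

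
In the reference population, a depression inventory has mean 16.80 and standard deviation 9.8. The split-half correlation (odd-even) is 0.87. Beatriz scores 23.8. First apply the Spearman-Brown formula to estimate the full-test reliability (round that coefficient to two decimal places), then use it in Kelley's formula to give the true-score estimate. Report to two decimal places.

23.31

Spearman-Brown: ρ = 2r/(1 + r) = 2(0.87)/(1 + 0.87) = 1.740/1.87 = 0.9305 → 0.93
Weight the observed score by reliability and the mean by (1 − reliability): T̂ = 0.93·23.8 + 0.07·16.80 = 22.134 + 1.1760 = 23.310.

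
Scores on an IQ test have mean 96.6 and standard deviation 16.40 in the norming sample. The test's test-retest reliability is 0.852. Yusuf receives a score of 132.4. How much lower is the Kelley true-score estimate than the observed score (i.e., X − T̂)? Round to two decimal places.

T̂ = 0.852(132.4) + 0.148(96.6) = 112.8048 + 14.2968 = 127.1016 → 127.102
X − T̂ = 132.4 − 127.102 = 5.298 → 5.30

5.30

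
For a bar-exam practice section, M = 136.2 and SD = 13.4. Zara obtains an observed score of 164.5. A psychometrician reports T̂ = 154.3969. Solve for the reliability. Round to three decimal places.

0.643

T̂ = ρX + (1 − ρ)μ  ⇒  T̂ − μ = ρ(X − μ)
ρ = (T̂ − μ)/(X − μ) = (154.3969 − 136.2) / (164.5 − 136.2) = 18.1969 / 28.3 = 0.64300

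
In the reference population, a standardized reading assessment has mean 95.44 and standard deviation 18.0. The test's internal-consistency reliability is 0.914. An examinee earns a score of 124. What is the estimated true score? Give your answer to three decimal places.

121.544

Kelley's formula gives T̂ = 0.914·124 + 0.086·95.44 = 113.336 + 8.20784 = 121.5438.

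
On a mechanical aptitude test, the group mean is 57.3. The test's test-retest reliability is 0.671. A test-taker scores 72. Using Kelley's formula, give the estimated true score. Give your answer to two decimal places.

67.16

T̂ = ρX + (1 − ρ)μ
  = 0.671 × 72 + 0.329 × 57.3
  = 48.312 + 18.8517
  = 67.164
  ≈ 67.16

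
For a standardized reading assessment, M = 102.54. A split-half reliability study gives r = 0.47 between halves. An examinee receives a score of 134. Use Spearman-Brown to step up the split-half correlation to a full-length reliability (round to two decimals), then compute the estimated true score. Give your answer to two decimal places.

122.67

Spearman-Brown: ρ = 2r/(1 + r) = 2(0.47)/(1 + 0.47) = 0.940/1.47 = 0.6395 → 0.64
T̂ = ρX + (1 − ρ)μ
  = 0.64 × 134 + 0.36 × 102.54
  = 85.76 + 36.9144
  = 122.674
  ≈ 122.67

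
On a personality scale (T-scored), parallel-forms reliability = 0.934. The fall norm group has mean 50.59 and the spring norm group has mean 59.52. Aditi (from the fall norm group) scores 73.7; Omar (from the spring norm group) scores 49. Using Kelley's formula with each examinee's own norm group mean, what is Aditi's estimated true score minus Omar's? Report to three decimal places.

22.480

T̂_Aditi = 0.934(73.7) + 0.066(50.59) = 72.17474
T̂_Omar = 0.934(49) + 0.066(59.52) = 49.69432
Difference = 72.17474 − 49.69432 = 22.48042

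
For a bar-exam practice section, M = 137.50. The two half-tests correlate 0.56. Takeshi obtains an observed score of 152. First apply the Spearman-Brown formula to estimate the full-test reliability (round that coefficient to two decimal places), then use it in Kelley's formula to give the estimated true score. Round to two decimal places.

Spearman-Brown: ρ = 2r/(1 + r) = 2(0.56)/(1 + 0.56) = 1.120/1.56 = 0.7179 → 0.72
T̂ = 0.72(152) + 0.28(137.50) = 109.44 + 38.5000 = 147.940 → 147.94

147.94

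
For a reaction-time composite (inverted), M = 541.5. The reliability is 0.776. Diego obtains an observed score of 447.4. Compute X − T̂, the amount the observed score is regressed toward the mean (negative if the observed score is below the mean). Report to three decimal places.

-21.078

T̂ = ρX + (1 − ρ)μ
  = 0.776 × 447.4 + 0.224 × 541.5
  = 347.1824 + 121.2960
  = 468.47840
  ≈ 468.4784
X − T̂ = 447.4 − 468.4784 = -21.0784 → -21.078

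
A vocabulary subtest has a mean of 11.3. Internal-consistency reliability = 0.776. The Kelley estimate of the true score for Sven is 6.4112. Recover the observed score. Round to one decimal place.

T̂ = ρX + (1 − ρ)μ  ⇒  X = (T̂ − (1 − ρ)μ) / ρ
X = (6.4112 − 0.224 × 11.3) / 0.776 = (6.4112 − 2.5312) / 0.776 = 3.8800 / 0.776 = 5.000

5.0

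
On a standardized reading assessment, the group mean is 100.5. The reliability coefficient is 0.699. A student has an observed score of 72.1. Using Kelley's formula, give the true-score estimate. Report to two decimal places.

80.65

Kelley's formula gives T̂ = 0.699·72.1 + 0.301·100.5 = 50.3979 + 30.2505 = 80.648.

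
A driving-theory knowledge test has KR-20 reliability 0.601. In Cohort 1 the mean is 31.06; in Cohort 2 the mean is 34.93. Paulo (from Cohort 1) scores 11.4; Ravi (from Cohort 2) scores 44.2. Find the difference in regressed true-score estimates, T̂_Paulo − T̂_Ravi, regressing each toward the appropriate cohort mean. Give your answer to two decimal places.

-21.26

T̂_Paulo = 0.601(11.4) + 0.399(31.06) = 19.2443
T̂_Ravi = 0.601(44.2) + 0.399(34.93) = 40.5013
Difference = 19.2443 − 40.5013 = -21.2569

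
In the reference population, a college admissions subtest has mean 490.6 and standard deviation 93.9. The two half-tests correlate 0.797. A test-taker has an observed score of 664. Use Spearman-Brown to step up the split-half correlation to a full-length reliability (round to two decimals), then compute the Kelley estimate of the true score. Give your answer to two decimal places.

Spearman-Brown: ρ = 2r/(1 + r) = 2(0.797)/(1 + 0.797) = 1.5940/1.797 = 0.8870 → 0.89
Kelley's formula gives T̂ = 0.89·664 + 0.11·490.6 = 590.96 + 53.966 = 644.926.

644.93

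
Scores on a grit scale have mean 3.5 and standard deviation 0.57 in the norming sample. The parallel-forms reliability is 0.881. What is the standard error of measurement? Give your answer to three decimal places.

SEM = SD · √(1 − ρ) = 0.57 × √0.119 = 0.57 × 0.3450 = 0.1966

0.197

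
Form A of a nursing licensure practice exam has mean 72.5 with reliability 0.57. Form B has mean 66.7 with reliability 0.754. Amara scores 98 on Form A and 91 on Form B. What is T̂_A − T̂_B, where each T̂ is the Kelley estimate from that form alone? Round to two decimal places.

2.01

T̂_A = 0.57(98) + 0.43(72.5) = 87.0350
T̂_B = 0.754(91) + 0.246(66.7) = 85.0222
T̂_A − T̂_B = 2.0128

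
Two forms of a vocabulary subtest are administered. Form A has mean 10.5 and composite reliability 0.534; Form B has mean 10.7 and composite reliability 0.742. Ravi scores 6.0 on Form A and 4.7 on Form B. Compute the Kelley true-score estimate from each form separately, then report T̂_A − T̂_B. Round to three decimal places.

T̂_A = 0.534(6.0) + 0.466(10.5) = 8.09700
T̂_B = 0.742(4.7) + 0.258(10.7) = 6.24800
T̂_A − T̂_B = 1.84900

1.849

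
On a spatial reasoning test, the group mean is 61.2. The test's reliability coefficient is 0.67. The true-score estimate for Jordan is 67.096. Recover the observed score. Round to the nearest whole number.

70

T̂ = ρX + (1 − ρ)μ  ⇒  X = (T̂ − (1 − ρ)μ) / ρ
X = (67.096 − 0.33 × 61.2) / 0.67 = (67.096 − 20.196) / 0.67 = 46.900 / 0.67 = 70.00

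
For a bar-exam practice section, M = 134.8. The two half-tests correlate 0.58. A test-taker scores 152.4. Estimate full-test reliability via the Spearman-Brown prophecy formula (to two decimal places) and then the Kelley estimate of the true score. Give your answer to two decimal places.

Spearman-Brown: ρ = 2r/(1 + r) = 2(0.58)/(1 + 0.58) = 1.160/1.58 = 0.7342 → 0.73
Weight the observed score by reliability and the mean by (1 − reliability): T̂ = 0.73·152.4 + 0.27·134.8 = 111.252 + 36.396 = 147.648.

147.65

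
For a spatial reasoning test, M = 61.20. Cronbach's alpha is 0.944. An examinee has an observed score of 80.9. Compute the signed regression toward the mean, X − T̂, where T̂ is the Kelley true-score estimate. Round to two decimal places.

T̂ = ρX + (1 − ρ)μ
  = 0.944 × 80.9 + 0.056 × 61.20
  = 76.3696 + 3.42720
  = 79.7968
  ≈ 79.797
X − T̂ = 80.9 − 79.797 = 1.103 → 1.10

1.10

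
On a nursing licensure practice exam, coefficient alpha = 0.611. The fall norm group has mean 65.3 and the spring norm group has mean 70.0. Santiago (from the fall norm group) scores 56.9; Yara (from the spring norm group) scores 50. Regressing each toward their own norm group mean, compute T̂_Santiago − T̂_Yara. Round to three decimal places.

T̂_Santiago = 0.611(56.9) + 0.389(65.3) = 60.16760
T̂_Yara = 0.611(50) + 0.389(70.0) = 57.78000
Difference = 60.16760 − 57.78000 = 2.38760

2.388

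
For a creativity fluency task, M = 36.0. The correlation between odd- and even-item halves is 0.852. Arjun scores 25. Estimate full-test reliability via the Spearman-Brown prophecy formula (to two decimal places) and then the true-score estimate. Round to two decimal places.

Spearman-Brown: ρ = 2r/(1 + r) = 2(0.852)/(1 + 0.852) = 1.7040/1.852 = 0.9201 → 0.92
Regress the observed score toward the mean by the unreliability: T̂ = 0.92·25 + 0.08·36.0 = 23.00 + 2.880 = 25.880.

25.88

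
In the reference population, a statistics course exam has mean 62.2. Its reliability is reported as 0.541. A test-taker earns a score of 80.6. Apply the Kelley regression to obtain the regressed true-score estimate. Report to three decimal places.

T̂ = 0.541(80.6) + 0.459(62.2) = 43.6046 + 28.5498 = 72.1544 → 72.154

72.154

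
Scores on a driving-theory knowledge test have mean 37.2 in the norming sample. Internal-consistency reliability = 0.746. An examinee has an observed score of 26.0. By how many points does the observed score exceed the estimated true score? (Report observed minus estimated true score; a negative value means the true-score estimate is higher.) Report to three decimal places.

-2.845

T̂ = 0.746(26.0) + 0.254(37.2) = 19.3960 + 9.4488 = 28.84480 → 28.8448
X − T̂ = 26.0 − 28.8448 = -2.8448 → -2.845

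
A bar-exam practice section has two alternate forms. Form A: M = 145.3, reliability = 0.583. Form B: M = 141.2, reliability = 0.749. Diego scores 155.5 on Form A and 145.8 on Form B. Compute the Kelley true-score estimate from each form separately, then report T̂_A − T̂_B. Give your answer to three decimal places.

6.601

T̂_A = 0.583(155.5) + 0.417(145.3) = 151.24660
T̂_B = 0.749(145.8) + 0.251(141.2) = 144.64540
T̂_A − T̂_B = 6.60120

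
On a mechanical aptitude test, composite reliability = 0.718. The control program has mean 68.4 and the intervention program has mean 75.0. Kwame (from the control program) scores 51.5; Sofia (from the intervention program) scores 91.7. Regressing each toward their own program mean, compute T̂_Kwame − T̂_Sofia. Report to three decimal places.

T̂_Kwame = 0.718(51.5) + 0.282(68.4) = 56.26580
T̂_Sofia = 0.718(91.7) + 0.282(75.0) = 86.99060
Difference = 56.26580 − 86.99060 = -30.72480

-30.725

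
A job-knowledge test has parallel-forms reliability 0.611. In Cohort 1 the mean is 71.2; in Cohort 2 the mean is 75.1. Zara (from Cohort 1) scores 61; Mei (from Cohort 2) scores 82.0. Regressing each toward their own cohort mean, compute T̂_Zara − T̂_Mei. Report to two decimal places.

T̂_Zara = 0.611(61) + 0.389(71.2) = 64.9678
T̂_Mei = 0.611(82.0) + 0.389(75.1) = 79.3159
Difference = 64.9678 − 79.3159 = -14.3481

-14.35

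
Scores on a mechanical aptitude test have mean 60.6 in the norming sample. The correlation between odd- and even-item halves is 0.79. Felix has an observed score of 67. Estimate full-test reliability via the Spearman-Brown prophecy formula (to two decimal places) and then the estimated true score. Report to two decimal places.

66.23

Spearman-Brown: ρ = 2r/(1 + r) = 2(0.79)/(1 + 0.79) = 1.580/1.79 = 0.8827 → 0.88
T̂ = 0.88(67) + 0.12(60.6) = 58.96 + 7.272 = 66.232 → 66.23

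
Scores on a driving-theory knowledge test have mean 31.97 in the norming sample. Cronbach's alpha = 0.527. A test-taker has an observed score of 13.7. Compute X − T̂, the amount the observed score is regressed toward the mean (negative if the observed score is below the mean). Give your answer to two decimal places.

-8.64

T̂ = 0.527(13.7) + 0.473(31.97) = 7.2199 + 15.12181 = 22.3417 → 22.342
X − T̂ = 13.7 − 22.342 = -8.642 → -8.64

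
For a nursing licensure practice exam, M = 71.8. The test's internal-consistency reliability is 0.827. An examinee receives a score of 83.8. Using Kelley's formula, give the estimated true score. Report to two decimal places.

81.72

T̂ = ρX + (1 − ρ)μ
  = 0.827 × 83.8 + 0.173 × 71.8
  = 69.3026 + 12.4214
  = 81.724
  ≈ 81.72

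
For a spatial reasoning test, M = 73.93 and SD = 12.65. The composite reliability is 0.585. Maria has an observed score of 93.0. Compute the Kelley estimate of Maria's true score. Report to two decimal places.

85.09

T̂ = 0.585(93.0) + 0.415(73.93) = 54.4050 + 30.68095 = 85.086 → 85.09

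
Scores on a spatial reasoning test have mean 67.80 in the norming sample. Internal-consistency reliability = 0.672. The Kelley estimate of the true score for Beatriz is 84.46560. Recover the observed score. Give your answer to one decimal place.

T̂ = ρX + (1 − ρ)μ  ⇒  X = (T̂ − (1 − ρ)μ) / ρ
X = (84.46560 − 0.328 × 67.80) / 0.672 = (84.46560 − 22.23840) / 0.672 = 62.22720 / 0.672 = 92.600

92.6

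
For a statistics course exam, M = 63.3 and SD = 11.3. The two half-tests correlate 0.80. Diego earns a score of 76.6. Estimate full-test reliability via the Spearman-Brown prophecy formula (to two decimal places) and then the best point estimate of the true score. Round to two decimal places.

75.14

Spearman-Brown: ρ = 2r/(1 + r) = 2(0.80)/(1 + 0.80) = 1.600/1.80 = 0.8889 → 0.89
T̂ = ρX + (1 − ρ)μ
  = 0.89 × 76.6 + 0.11 × 63.3
  = 68.174 + 6.963
  = 75.137
  ≈ 75.14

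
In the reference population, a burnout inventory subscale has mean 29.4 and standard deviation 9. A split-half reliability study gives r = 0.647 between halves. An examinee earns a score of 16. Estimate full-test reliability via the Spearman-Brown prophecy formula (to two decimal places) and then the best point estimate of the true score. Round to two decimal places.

Spearman-Brown: ρ = 2r/(1 + r) = 2(0.647)/(1 + 0.647) = 1.2940/1.647 = 0.7857 → 0.79
Weight the observed score by reliability and the mean by (1 − reliability): T̂ = 0.79·16 + 0.21·29.4 = 12.64 + 6.174 = 18.814.

18.81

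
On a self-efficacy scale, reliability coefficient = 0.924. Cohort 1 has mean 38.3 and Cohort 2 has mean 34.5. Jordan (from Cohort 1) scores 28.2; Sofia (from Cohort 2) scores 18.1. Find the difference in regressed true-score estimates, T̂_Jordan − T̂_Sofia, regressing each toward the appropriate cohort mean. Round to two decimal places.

T̂_Jordan = 0.924(28.2) + 0.076(38.3) = 28.9676
T̂_Sofia = 0.924(18.1) + 0.076(34.5) = 19.3464
Difference = 28.9676 − 19.3464 = 9.6212

9.62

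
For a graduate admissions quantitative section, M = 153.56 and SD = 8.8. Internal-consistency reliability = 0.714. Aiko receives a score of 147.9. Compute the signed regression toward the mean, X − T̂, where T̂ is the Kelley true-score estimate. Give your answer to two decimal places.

-1.62

T̂ = 0.714(147.9) + 0.286(153.56) = 105.6006 + 43.91816 = 149.5188 → 149.519
X − T̂ = 147.9 − 149.519 = -1.619 → -1.62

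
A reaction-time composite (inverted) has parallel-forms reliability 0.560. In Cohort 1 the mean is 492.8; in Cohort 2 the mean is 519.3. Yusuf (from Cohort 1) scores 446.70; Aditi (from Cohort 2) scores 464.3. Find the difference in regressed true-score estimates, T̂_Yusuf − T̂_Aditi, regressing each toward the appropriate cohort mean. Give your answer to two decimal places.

T̂_Yusuf = 0.560(446.70) + 0.440(492.8) = 466.9840
T̂_Aditi = 0.560(464.3) + 0.440(519.3) = 488.5000
Difference = 466.9840 − 488.5000 = -21.5160

-21.52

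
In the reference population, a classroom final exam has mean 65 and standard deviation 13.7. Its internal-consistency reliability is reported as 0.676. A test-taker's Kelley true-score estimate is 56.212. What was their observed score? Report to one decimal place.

T̂ = ρX + (1 − ρ)μ  ⇒  X = (T̂ − (1 − ρ)μ) / ρ
X = (56.212 − 0.324 × 65) / 0.676 = (56.212 − 21.060) / 0.676 = 35.152 / 0.676 = 52.000

52.0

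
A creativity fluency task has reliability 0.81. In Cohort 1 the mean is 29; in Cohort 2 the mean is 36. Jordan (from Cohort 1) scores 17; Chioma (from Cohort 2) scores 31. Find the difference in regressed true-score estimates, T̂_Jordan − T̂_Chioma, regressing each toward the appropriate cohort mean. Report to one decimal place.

-12.7

T̂_Jordan = 0.81(17) + 0.19(29) = 19.280
T̂_Chioma = 0.81(31) + 0.19(36) = 31.950
Difference = 19.280 − 31.950 = -12.670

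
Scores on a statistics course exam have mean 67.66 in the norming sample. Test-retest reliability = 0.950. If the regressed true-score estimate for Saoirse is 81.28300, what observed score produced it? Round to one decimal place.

82.0

T̂ = ρX + (1 − ρ)μ  ⇒  X = (T̂ − (1 − ρ)μ) / ρ
X = (81.28300 − 0.050 × 67.66) / 0.950 = (81.28300 − 3.38300) / 0.950 = 77.90000 / 0.950 = 82.000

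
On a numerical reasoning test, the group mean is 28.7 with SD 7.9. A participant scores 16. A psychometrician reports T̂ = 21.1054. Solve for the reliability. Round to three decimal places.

T̂ = ρX + (1 − ρ)μ  ⇒  T̂ − μ = ρ(X − μ)
ρ = (T̂ − μ)/(X − μ) = (21.1054 − 28.7) / (16 − 28.7) = -7.5946 / -12.7 = 0.59800

0.598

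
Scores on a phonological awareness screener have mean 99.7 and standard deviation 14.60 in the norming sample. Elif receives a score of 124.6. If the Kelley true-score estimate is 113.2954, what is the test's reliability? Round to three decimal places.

T̂ = ρX + (1 − ρ)μ  ⇒  T̂ − μ = ρ(X − μ)
ρ = (T̂ − μ)/(X − μ) = (113.2954 − 99.7) / (124.6 − 99.7) = 13.5954 / 24.9 = 0.54600

0.546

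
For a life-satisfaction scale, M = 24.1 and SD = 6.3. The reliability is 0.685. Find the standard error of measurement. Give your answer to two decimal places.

3.54

SEM = SD · √(1 − ρ) = 6.3 × √0.315 = 6.3 × 0.5612 = 3.536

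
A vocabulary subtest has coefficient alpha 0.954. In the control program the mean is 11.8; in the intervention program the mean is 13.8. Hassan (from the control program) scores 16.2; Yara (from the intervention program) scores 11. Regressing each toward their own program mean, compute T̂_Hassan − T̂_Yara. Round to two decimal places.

T̂_Hassan = 0.954(16.2) + 0.046(11.8) = 15.9976
T̂_Yara = 0.954(11) + 0.046(13.8) = 11.1288
Difference = 15.9976 − 11.1288 = 4.8688

4.87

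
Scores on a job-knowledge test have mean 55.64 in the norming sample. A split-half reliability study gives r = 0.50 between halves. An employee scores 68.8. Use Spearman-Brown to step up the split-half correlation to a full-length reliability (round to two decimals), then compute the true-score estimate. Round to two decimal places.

Spearman-Brown: ρ = 2r/(1 + r) = 2(0.50)/(1 + 0.50) = 1.000/1.50 = 0.6667 → 0.67
T̂ = ρX + (1 − ρ)μ
  = 0.67 × 68.8 + 0.33 × 55.64
  = 46.096 + 18.3612
  = 64.457
  ≈ 64.46

64.46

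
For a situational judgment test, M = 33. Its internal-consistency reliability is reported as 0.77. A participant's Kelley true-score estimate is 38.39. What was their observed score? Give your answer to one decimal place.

T̂ = ρX + (1 − ρ)μ  ⇒  X = (T̂ − (1 − ρ)μ) / ρ
X = (38.39 − 0.23 × 33) / 0.77 = (38.39 − 7.59) / 0.77 = 30.80 / 0.77 = 40.000

40.0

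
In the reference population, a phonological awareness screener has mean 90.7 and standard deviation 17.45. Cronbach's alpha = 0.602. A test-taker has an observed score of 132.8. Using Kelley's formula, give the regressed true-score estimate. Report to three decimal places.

Kelley's formula gives T̂ = 0.602·132.8 + 0.398·90.7 = 79.9456 + 36.0986 = 116.0442.

116.044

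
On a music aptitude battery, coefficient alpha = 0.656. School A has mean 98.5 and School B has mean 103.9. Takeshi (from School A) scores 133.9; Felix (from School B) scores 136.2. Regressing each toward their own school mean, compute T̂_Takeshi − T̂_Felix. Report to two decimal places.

-3.37

T̂_Takeshi = 0.656(133.9) + 0.344(98.5) = 121.7224
T̂_Felix = 0.656(136.2) + 0.344(103.9) = 125.0888
Difference = 121.7224 − 125.0888 = -3.3664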